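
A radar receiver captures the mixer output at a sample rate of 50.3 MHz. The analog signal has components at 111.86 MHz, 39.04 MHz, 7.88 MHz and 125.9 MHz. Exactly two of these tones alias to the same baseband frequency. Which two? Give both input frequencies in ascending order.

39.04 MHz, 111.86 MHz

fs/2 = 25.15 MHz.
111.86 MHz mod fs = 11.26 MHz.
11.26 MHz ≤ fs/2 = 25.15 MHz, appears at 11.26 MHz.
39.04 MHz > fs/2 = 25.15 MHz, folds to fs − 39.04 MHz = 11.26 MHz.
7.88 MHz ≤ fs/2 = 25.15 MHz, passes unchanged.
125.9 MHz mod fs = 25.3 MHz.
25.3 MHz > fs/2 = 25.15 MHz, folds to fs − 25.3 MHz = 25 MHz.
39.04 MHz and 111.86 MHz both map to 11.26 MHz.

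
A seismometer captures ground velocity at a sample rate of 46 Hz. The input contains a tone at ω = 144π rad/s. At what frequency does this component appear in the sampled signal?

ω = 144π rad/s → f = ω/(2π) = 72 Hz.
72 Hz mod fs = 26 Hz.
26 Hz > fs/2 = 23 Hz, folds to fs − 26 Hz = 20 Hz.

20 Hz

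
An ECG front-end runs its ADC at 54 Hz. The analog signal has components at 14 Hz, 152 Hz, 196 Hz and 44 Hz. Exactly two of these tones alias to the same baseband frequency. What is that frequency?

10 Hz

fs/2 = 27 Hz.
14 Hz ≤ fs/2 = 27 Hz, passes unchanged.
152 Hz mod fs = 44 Hz.
44 Hz > fs/2 = 27 Hz, folds to fs − 44 Hz = 10 Hz.
196 Hz mod fs = 34 Hz.
34 Hz > fs/2 = 27 Hz, folds to fs − 34 Hz = 20 Hz.
44 Hz > fs/2 = 27 Hz, folds to fs − 44 Hz = 10 Hz.
44 Hz and 152 Hz both map to 10 Hz.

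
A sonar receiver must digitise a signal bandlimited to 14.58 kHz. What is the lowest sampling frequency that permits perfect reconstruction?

Nyquist rate = 2 × 14.58 kHz = 29.16 kHz.

29.16 kHz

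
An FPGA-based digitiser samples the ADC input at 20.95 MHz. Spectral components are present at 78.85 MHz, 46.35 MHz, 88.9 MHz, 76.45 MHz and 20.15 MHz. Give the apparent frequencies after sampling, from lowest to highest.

0.8 MHz, 4.45 MHz, 4.95 MHz, 5.1 MHz, 7.35 MHz

fs/2 = 10.475 MHz.
78.85 MHz mod fs = 16 MHz.
16 MHz > fs/2 = 10.475 MHz, folds to fs − 16 MHz = 4.95 MHz.
46.35 MHz mod fs = 4.45 MHz.
4.45 MHz ≤ fs/2 = 10.475 MHz, appears at 4.45 MHz.
88.9 MHz mod fs = 5.1 MHz.
5.1 MHz ≤ fs/2 = 10.475 MHz, appears at 5.1 MHz.
76.45 MHz mod fs = 13.6 MHz.
13.6 MHz > fs/2 = 10.475 MHz, folds to fs − 13.6 MHz = 7.35 MHz.
20.15 MHz > fs/2 = 10.475 MHz, folds to fs − 20.15 MHz = 0.8 MHz.
Distinct values: {0.8 MHz, 4.45 MHz, 4.95 MHz, 5.1 MHz, 7.35 MHz}.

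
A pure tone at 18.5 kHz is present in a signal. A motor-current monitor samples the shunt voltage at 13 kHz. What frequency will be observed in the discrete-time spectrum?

5.5 kHz

18.5 kHz mod fs = 5.5 kHz.
5.5 kHz ≤ fs/2 = 6.5 kHz, appears at 5.5 kHz.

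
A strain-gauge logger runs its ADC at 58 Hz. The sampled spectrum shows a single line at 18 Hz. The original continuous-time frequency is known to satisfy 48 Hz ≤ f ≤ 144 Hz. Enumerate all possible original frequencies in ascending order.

76 Hz, 98 Hz, 134 Hz

Frequencies that alias to 18 Hz are k·fs ± 18 Hz for integer k ≥ 0.
k=0: 18 Hz.
k=1: 40 Hz, 76 Hz.
k=2: 98 Hz, 134 Hz.
k=3: 156 Hz, 192 Hz.
Within [48 Hz, 144 Hz]: 76 Hz, 98 Hz, 134 Hz.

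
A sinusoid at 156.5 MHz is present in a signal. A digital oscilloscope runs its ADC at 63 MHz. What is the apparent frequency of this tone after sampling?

156.5 MHz mod fs = 30.5 MHz.
30.5 MHz ≤ fs/2 = 31.5 MHz, appears at 30.5 MHz.

30.5 MHz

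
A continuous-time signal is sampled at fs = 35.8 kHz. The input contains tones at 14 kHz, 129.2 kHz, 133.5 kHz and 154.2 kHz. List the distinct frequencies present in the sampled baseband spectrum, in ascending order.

fs/2 = 17.9 kHz.
14 kHz ≤ fs/2 = 17.9 kHz, passes unchanged.
129.2 kHz mod fs = 21.8 kHz.
21.8 kHz > fs/2 = 17.9 kHz, folds to fs − 21.8 kHz = 14 kHz.
133.5 kHz mod fs = 26.1 kHz.
26.1 kHz > fs/2 = 17.9 kHz, folds to fs − 26.1 kHz = 9.7 kHz.
154.2 kHz mod fs = 11 kHz.
11 kHz ≤ fs/2 = 17.9 kHz, appears at 11 kHz.
Distinct values: {9.7 kHz, 11 kHz, 14 kHz}.

9.7 kHz, 11 kHz, 14 kHz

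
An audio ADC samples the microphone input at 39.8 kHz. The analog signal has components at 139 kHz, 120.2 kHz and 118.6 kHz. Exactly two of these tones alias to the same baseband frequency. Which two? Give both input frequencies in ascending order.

118.6 kHz, 120.2 kHz

fs/2 = 19.9 kHz.
139 kHz mod fs = 19.6 kHz.
19.6 kHz ≤ fs/2 = 19.9 kHz, appears at 19.6 kHz.
120.2 kHz mod fs = 0.8 kHz.
0.8 kHz ≤ fs/2 = 19.9 kHz, appears at 0.8 kHz.
118.6 kHz mod fs = 39 kHz.
39 kHz > fs/2 = 19.9 kHz, folds to fs − 39 kHz = 0.8 kHz.
118.6 kHz and 120.2 kHz both map to 0.8 kHz.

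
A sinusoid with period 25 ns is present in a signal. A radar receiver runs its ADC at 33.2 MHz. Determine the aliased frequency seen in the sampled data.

T = 25 ns → f = 1/T = 40 MHz.
40 MHz mod fs = 6.8 MHz.
6.8 MHz ≤ fs/2 = 16.6 MHz, appears at 6.8 MHz.

6.8 MHz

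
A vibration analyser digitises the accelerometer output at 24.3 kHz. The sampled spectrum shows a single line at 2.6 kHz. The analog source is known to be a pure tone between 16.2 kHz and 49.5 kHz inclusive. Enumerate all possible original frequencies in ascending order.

Frequencies that alias to 2.6 kHz are k·fs ± 2.6 kHz for integer k ≥ 0.
k=0: 2.6 kHz.
k=1: 21.7 kHz, 26.9 kHz.
k=2: 46 kHz, 51.2 kHz.
k=3: 70.3 kHz, 75.5 kHz.
Within [16.2 kHz, 49.5 kHz]: 21.7 kHz, 26.9 kHz, 46 kHz.

21.7 kHz, 26.9 kHz, 46 kHz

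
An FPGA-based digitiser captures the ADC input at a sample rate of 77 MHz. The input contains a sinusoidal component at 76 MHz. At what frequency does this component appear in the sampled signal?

76 MHz > fs/2 = 38.5 MHz, folds to fs − 76 MHz = 1 MHz.

1 MHz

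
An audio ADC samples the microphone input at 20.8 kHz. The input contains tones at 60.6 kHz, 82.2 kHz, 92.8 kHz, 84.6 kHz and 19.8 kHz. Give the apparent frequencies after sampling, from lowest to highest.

1 kHz, 1.4 kHz, 1.8 kHz, 9.6 kHz

fs/2 = 10.4 kHz.
60.6 kHz mod fs = 19 kHz.
19 kHz > fs/2 = 10.4 kHz, folds to fs − 19 kHz = 1.8 kHz.
82.2 kHz mod fs = 19.8 kHz.
19.8 kHz > fs/2 = 10.4 kHz, folds to fs − 19.8 kHz = 1 kHz.
92.8 kHz mod fs = 9.6 kHz.
9.6 kHz ≤ fs/2 = 10.4 kHz, appears at 9.6 kHz.
84.6 kHz mod fs = 1.4 kHz.
1.4 kHz ≤ fs/2 = 10.4 kHz, appears at 1.4 kHz.
19.8 kHz > fs/2 = 10.4 kHz, folds to fs − 19.8 kHz = 1 kHz.
Distinct values: {1 kHz, 1.4 kHz, 1.8 kHz, 9.6 kHz}.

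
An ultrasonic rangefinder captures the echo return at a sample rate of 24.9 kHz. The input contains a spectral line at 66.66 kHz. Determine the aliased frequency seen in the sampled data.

8.04 kHz

66.66 kHz mod fs = 16.86 kHz.
16.86 kHz > fs/2 = 12.45 kHz, folds to fs − 16.86 kHz = 8.04 kHz.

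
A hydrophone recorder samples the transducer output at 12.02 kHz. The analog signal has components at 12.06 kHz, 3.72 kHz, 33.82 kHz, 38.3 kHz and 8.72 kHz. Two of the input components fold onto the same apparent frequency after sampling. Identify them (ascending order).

fs/2 = 6.01 kHz.
12.06 kHz mod fs = 0.04 kHz.
0.04 kHz ≤ fs/2 = 6.01 kHz, appears at 0.04 kHz.
3.72 kHz ≤ fs/2 = 6.01 kHz, passes unchanged.
33.82 kHz mod fs = 9.78 kHz.
9.78 kHz > fs/2 = 6.01 kHz, folds to fs − 9.78 kHz = 2.24 kHz.
38.3 kHz mod fs = 2.24 kHz.
2.24 kHz ≤ fs/2 = 6.01 kHz, appears at 2.24 kHz.
8.72 kHz > fs/2 = 6.01 kHz, folds to fs − 8.72 kHz = 3.3 kHz.
33.82 kHz and 38.3 kHz both map to 2.24 kHz.

33.82 kHz, 38.3 kHz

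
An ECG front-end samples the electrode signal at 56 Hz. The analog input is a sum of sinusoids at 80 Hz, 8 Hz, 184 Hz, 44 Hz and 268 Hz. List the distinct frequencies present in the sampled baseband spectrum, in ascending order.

fs/2 = 28 Hz.
80 Hz mod fs = 24 Hz.
24 Hz ≤ fs/2 = 28 Hz, appears at 24 Hz.
8 Hz ≤ fs/2 = 28 Hz, passes unchanged.
184 Hz mod fs = 16 Hz.
16 Hz ≤ fs/2 = 28 Hz, appears at 16 Hz.
44 Hz > fs/2 = 28 Hz, folds to fs − 44 Hz = 12 Hz.
268 Hz mod fs = 44 Hz.
44 Hz > fs/2 = 28 Hz, folds to fs − 44 Hz = 12 Hz.
Distinct values: {8 Hz, 12 Hz, 16 Hz, 24 Hz}.

8 Hz, 12 Hz, 16 Hz, 24 Hz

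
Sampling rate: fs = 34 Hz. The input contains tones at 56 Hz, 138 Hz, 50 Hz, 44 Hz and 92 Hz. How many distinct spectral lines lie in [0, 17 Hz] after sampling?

fs/2 = 17 Hz.
56 Hz mod fs = 22 Hz.
22 Hz > fs/2 = 17 Hz, folds to fs − 22 Hz = 12 Hz.
138 Hz mod fs = 2 Hz.
2 Hz ≤ fs/2 = 17 Hz, appears at 2 Hz.
50 Hz mod fs = 16 Hz.
16 Hz ≤ fs/2 = 17 Hz, appears at 16 Hz.
44 Hz mod fs = 10 Hz.
10 Hz ≤ fs/2 = 17 Hz, appears at 10 Hz.
92 Hz mod fs = 24 Hz.
24 Hz > fs/2 = 17 Hz, folds to fs − 24 Hz = 10 Hz.
Distinct values: {2 Hz, 10 Hz, 12 Hz, 16 Hz} → 4.

4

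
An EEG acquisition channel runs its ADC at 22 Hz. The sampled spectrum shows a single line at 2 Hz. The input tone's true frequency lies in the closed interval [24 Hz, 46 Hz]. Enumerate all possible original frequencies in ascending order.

24 Hz, 42 Hz, 46 Hz

Frequencies that alias to 2 Hz are k·fs ± 2 Hz for integer k ≥ 0.
k=0: 2 Hz.
k=1: 20 Hz, 24 Hz.
k=2: 42 Hz, 46 Hz.
k=3: 64 Hz, 68 Hz.
Within [24 Hz, 46 Hz]: 24 Hz, 42 Hz, 46 Hz.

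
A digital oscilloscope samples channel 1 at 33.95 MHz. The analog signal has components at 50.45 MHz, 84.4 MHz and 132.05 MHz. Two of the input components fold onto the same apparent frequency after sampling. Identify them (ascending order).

fs/2 = 16.975 MHz.
50.45 MHz mod fs = 16.5 MHz.
16.5 MHz ≤ fs/2 = 16.975 MHz, appears at 16.5 MHz.
84.4 MHz mod fs = 16.5 MHz.
16.5 MHz ≤ fs/2 = 16.975 MHz, appears at 16.5 MHz.
132.05 MHz mod fs = 30.2 MHz.
30.2 MHz > fs/2 = 16.975 MHz, folds to fs − 30.2 MHz = 3.75 MHz.
50.45 MHz and 84.4 MHz both map to 16.5 MHz.

50.45 MHz, 84.4 MHz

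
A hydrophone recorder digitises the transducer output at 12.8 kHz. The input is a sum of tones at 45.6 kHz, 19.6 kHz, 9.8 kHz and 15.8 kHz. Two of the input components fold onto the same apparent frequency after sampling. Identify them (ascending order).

9.8 kHz, 15.8 kHz

fs/2 = 6.4 kHz.
45.6 kHz mod fs = 7.2 kHz.
7.2 kHz > fs/2 = 6.4 kHz, folds to fs − 7.2 kHz = 5.6 kHz.
19.6 kHz mod fs = 6.8 kHz.
6.8 kHz > fs/2 = 6.4 kHz, folds to fs − 6.8 kHz = 6 kHz.
9.8 kHz > fs/2 = 6.4 kHz, folds to fs − 9.8 kHz = 3 kHz.
15.8 kHz mod fs = 3 kHz.
3 kHz ≤ fs/2 = 6.4 kHz, appears at 3 kHz.
9.8 kHz and 15.8 kHz both map to 3 kHz.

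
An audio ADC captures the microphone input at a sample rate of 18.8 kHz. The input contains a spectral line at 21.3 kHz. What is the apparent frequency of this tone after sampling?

2.5 kHz

21.3 kHz mod fs = 2.5 kHz.
2.5 kHz ≤ fs/2 = 9.4 kHz, appears at 2.5 kHz.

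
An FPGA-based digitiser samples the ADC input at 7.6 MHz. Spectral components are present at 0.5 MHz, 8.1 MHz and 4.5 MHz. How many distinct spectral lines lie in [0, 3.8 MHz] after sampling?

fs/2 = 3.8 MHz.
0.5 MHz ≤ fs/2 = 3.8 MHz, passes unchanged.
8.1 MHz mod fs = 0.5 MHz.
0.5 MHz ≤ fs/2 = 3.8 MHz, appears at 0.5 MHz.
4.5 MHz > fs/2 = 3.8 MHz, folds to fs − 4.5 MHz = 3.1 MHz.
Distinct values: {0.5 MHz, 3.1 MHz} → 2.

2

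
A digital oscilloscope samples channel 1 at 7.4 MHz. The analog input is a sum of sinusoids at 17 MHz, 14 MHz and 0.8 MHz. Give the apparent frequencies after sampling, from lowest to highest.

0.8 MHz, 2.2 MHz

fs/2 = 3.7 MHz.
17 MHz mod fs = 2.2 MHz.
2.2 MHz ≤ fs/2 = 3.7 MHz, appears at 2.2 MHz.
14 MHz mod fs = 6.6 MHz.
6.6 MHz > fs/2 = 3.7 MHz, folds to fs − 6.6 MHz = 0.8 MHz.
0.8 MHz ≤ fs/2 = 3.7 MHz, passes unchanged.
Distinct values: {0.8 MHz, 2.2 MHz}.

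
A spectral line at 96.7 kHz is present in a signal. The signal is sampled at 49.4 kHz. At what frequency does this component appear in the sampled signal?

96.7 kHz mod fs = 47.3 kHz.
47.3 kHz > fs/2 = 24.7 kHz, folds to fs − 47.3 kHz = 2.1 kHz.

2.1 kHz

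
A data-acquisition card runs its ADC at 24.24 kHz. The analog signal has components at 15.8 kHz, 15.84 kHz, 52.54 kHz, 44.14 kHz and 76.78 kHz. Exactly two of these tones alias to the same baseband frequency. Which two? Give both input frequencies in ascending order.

fs/2 = 12.12 kHz.
15.8 kHz > fs/2 = 12.12 kHz, folds to fs − 15.8 kHz = 8.44 kHz.
15.84 kHz > fs/2 = 12.12 kHz, folds to fs − 15.84 kHz = 8.4 kHz.
52.54 kHz mod fs = 4.06 kHz.
4.06 kHz ≤ fs/2 = 12.12 kHz, appears at 4.06 kHz.
44.14 kHz mod fs = 19.9 kHz.
19.9 kHz > fs/2 = 12.12 kHz, folds to fs − 19.9 kHz = 4.34 kHz.
76.78 kHz mod fs = 4.06 kHz.
4.06 kHz ≤ fs/2 = 12.12 kHz, appears at 4.06 kHz.
52.54 kHz and 76.78 kHz both map to 4.06 kHz.

52.54 kHz, 76.78 kHz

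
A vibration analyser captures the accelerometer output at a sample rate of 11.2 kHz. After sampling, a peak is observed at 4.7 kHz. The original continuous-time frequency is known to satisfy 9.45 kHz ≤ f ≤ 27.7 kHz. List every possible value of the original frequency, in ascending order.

Frequencies that alias to 4.7 kHz are k·fs ± 4.7 kHz for integer k ≥ 0.
k=0: 4.7 kHz.
k=1: 6.5 kHz, 15.9 kHz.
k=2: 17.7 kHz, 27.1 kHz.
k=3: 28.9 kHz, 38.3 kHz.
Within [9.45 kHz, 27.7 kHz]: 15.9 kHz, 17.7 kHz, 27.1 kHz.

15.9 kHz, 17.7 kHz, 27.1 kHz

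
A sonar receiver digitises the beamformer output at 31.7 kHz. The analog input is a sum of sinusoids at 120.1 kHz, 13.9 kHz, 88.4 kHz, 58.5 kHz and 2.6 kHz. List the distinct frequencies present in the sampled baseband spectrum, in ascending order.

2.6 kHz, 4.9 kHz, 6.7 kHz, 13.9 kHz

fs/2 = 15.85 kHz.
120.1 kHz mod fs = 25 kHz.
25 kHz > fs/2 = 15.85 kHz, folds to fs − 25 kHz = 6.7 kHz.
13.9 kHz ≤ fs/2 = 15.85 kHz, passes unchanged.
88.4 kHz mod fs = 25 kHz.
25 kHz > fs/2 = 15.85 kHz, folds to fs − 25 kHz = 6.7 kHz.
58.5 kHz mod fs = 26.8 kHz.
26.8 kHz > fs/2 = 15.85 kHz, folds to fs − 26.8 kHz = 4.9 kHz.
2.6 kHz ≤ fs/2 = 15.85 kHz, passes unchanged.
Distinct values: {2.6 kHz, 4.9 kHz, 6.7 kHz, 13.9 kHz}.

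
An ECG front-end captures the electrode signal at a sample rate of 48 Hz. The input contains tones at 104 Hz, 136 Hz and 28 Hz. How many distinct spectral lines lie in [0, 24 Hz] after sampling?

2

fs/2 = 24 Hz.
104 Hz mod fs = 8 Hz.
8 Hz ≤ fs/2 = 24 Hz, appears at 8 Hz.
136 Hz mod fs = 40 Hz.
40 Hz > fs/2 = 24 Hz, folds to fs − 40 Hz = 8 Hz.
28 Hz > fs/2 = 24 Hz, folds to fs − 28 Hz = 20 Hz.
Distinct values: {8 Hz, 20 Hz} → 2.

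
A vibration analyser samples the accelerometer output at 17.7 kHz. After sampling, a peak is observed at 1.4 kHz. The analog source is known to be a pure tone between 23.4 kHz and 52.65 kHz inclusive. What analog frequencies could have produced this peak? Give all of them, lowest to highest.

Frequencies that alias to 1.4 kHz are k·fs ± 1.4 kHz for integer k ≥ 0.
k=0: 1.4 kHz.
k=1: 16.3 kHz, 19.1 kHz.
k=2: 34 kHz, 36.8 kHz.
k=3: 51.7 kHz, 54.5 kHz.
k=4: 69.4 kHz, 72.2 kHz.
Within [23.4 kHz, 52.65 kHz]: 34 kHz, 36.8 kHz, 51.7 kHz.

34 kHz, 36.8 kHz, 51.7 kHz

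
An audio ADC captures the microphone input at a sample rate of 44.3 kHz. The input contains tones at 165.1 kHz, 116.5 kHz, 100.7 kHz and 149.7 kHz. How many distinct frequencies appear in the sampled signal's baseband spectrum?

3

fs/2 = 22.15 kHz.
165.1 kHz mod fs = 32.2 kHz.
32.2 kHz > fs/2 = 22.15 kHz, folds to fs − 32.2 kHz = 12.1 kHz.
116.5 kHz mod fs = 27.9 kHz.
27.9 kHz > fs/2 = 22.15 kHz, folds to fs − 27.9 kHz = 16.4 kHz.
100.7 kHz mod fs = 12.1 kHz.
12.1 kHz ≤ fs/2 = 22.15 kHz, appears at 12.1 kHz.
149.7 kHz mod fs = 16.8 kHz.
16.8 kHz ≤ fs/2 = 22.15 kHz, appears at 16.8 kHz.
Distinct values: {12.1 kHz, 16.4 kHz, 16.8 kHz} → 3.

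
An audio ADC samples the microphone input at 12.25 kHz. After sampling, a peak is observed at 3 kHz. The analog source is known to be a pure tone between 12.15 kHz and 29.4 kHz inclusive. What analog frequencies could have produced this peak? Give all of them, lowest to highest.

15.25 kHz, 21.5 kHz, 27.5 kHz

Frequencies that alias to 3 kHz are k·fs ± 3 kHz for integer k ≥ 0.
k=0: 3 kHz.
k=1: 9.25 kHz, 15.25 kHz.
k=2: 21.5 kHz, 27.5 kHz.
k=3: 33.75 kHz, 39.75 kHz.
Within [12.15 kHz, 29.4 kHz]: 15.25 kHz, 21.5 kHz, 27.5 kHz.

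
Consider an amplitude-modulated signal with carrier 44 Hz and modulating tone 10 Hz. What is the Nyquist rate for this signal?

AM sidebands sit at fc ± fm = 34 Hz and 54 Hz.
Highest-frequency component: 54 Hz.
Nyquist rate = 2 × 54 Hz = 108 Hz.

108 Hz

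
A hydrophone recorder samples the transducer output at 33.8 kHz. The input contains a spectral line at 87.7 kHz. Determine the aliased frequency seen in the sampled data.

13.7 kHz

87.7 kHz mod fs = 20.1 kHz.
20.1 kHz > fs/2 = 16.9 kHz, folds to fs − 20.1 kHz = 13.7 kHz.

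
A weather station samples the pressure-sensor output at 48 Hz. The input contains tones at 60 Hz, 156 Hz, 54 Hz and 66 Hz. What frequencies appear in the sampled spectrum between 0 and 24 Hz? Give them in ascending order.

6 Hz, 12 Hz, 18 Hz

fs/2 = 24 Hz.
60 Hz mod fs = 12 Hz.
12 Hz ≤ fs/2 = 24 Hz, appears at 12 Hz.
156 Hz mod fs = 12 Hz.
12 Hz ≤ fs/2 = 24 Hz, appears at 12 Hz.
54 Hz mod fs = 6 Hz.
6 Hz ≤ fs/2 = 24 Hz, appears at 6 Hz.
66 Hz mod fs = 18 Hz.
18 Hz ≤ fs/2 = 24 Hz, appears at 18 Hz.
Distinct values: {6 Hz, 12 Hz, 18 Hz}.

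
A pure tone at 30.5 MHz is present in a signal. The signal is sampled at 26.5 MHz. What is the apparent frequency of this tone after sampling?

4 MHz

30.5 MHz mod fs = 4 MHz.
4 MHz ≤ fs/2 = 13.25 MHz, appears at 4 MHz.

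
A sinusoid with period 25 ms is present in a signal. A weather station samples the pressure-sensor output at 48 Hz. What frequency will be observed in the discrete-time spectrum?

8 Hz

T = 25 ms → f = 1/T = 40 Hz.
40 Hz > fs/2 = 24 Hz, folds to fs − 40 Hz = 8 Hz.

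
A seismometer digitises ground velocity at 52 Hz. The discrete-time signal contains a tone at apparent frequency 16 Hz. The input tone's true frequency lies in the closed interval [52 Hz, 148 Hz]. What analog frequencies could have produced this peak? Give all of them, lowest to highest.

68 Hz, 88 Hz, 120 Hz, 140 Hz

Frequencies that alias to 16 Hz are k·fs ± 16 Hz for integer k ≥ 0.
k=0: 16 Hz.
k=1: 36 Hz, 68 Hz.
k=2: 88 Hz, 120 Hz.
k=3: 140 Hz, 172 Hz.
k=4: 192 Hz, 224 Hz.
Within [52 Hz, 148 Hz]: 68 Hz, 88 Hz, 120 Hz, 140 Hz.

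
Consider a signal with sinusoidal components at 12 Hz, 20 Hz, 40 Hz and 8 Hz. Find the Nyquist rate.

Highest-frequency component: 40 Hz.
Nyquist rate = 2 × 40 Hz = 80 Hz.

80 Hz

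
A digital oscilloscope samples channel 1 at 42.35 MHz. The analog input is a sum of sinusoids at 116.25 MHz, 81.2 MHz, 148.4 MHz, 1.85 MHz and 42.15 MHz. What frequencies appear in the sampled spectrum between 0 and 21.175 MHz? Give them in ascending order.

0.2 MHz, 1.85 MHz, 3.5 MHz, 10.8 MHz, 21 MHz

fs/2 = 21.175 MHz.
116.25 MHz mod fs = 31.55 MHz.
31.55 MHz > fs/2 = 21.175 MHz, folds to fs − 31.55 MHz = 10.8 MHz.
81.2 MHz mod fs = 38.85 MHz.
38.85 MHz > fs/2 = 21.175 MHz, folds to fs − 38.85 MHz = 3.5 MHz.
148.4 MHz mod fs = 21.35 MHz.
21.35 MHz > fs/2 = 21.175 MHz, folds to fs − 21.35 MHz = 21 MHz.
1.85 MHz ≤ fs/2 = 21.175 MHz, passes unchanged.
42.15 MHz > fs/2 = 21.175 MHz, folds to fs − 42.15 MHz = 0.2 MHz.
Distinct values: {0.2 MHz, 1.85 MHz, 3.5 MHz, 10.8 MHz, 21 MHz}.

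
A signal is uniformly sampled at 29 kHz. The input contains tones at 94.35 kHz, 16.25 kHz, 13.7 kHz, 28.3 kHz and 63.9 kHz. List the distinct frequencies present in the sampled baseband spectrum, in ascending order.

fs/2 = 14.5 kHz.
94.35 kHz mod fs = 7.35 kHz.
7.35 kHz ≤ fs/2 = 14.5 kHz, appears at 7.35 kHz.
16.25 kHz > fs/2 = 14.5 kHz, folds to fs − 16.25 kHz = 12.75 kHz.
13.7 kHz ≤ fs/2 = 14.5 kHz, passes unchanged.
28.3 kHz > fs/2 = 14.5 kHz, folds to fs − 28.3 kHz = 0.7 kHz.
63.9 kHz mod fs = 5.9 kHz.
5.9 kHz ≤ fs/2 = 14.5 kHz, appears at 5.9 kHz.
Distinct values: {0.7 kHz, 5.9 kHz, 7.35 kHz, 12.75 kHz, 13.7 kHz}.

0.7 kHz, 5.9 kHz, 7.35 kHz, 12.75 kHz, 13.7 kHz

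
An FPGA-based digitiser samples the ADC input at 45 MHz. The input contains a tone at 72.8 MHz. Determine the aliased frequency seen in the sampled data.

17.2 MHz

72.8 MHz mod fs = 27.8 MHz.
27.8 MHz > fs/2 = 22.5 MHz, folds to fs − 27.8 MHz = 17.2 MHz.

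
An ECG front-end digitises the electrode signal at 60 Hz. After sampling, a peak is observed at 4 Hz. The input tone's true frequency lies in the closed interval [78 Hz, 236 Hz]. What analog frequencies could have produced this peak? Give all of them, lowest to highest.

116 Hz, 124 Hz, 176 Hz, 184 Hz, 236 Hz

Frequencies that alias to 4 Hz are k·fs ± 4 Hz for integer k ≥ 0.
k=0: 4 Hz.
k=1: 56 Hz, 64 Hz.
k=2: 116 Hz, 124 Hz.
k=3: 176 Hz, 184 Hz.
k=4: 236 Hz, 244 Hz.
k=5: 296 Hz, 304 Hz.
Within [78 Hz, 236 Hz]: 116 Hz, 124 Hz, 176 Hz, 184 Hz, 236 Hz.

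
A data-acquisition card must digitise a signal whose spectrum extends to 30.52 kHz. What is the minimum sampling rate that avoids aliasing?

61.04 kHz

Nyquist rate = 2 × 30.52 kHz = 61.04 kHz.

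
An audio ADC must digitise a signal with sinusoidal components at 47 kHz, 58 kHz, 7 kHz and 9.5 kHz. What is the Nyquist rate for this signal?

Highest-frequency component: 58 kHz.
Nyquist rate = 2 × 58 kHz = 116 kHz.

116 kHz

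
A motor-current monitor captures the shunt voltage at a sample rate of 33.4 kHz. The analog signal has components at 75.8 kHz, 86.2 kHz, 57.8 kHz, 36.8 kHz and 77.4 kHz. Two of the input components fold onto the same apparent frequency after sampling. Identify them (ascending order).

fs/2 = 16.7 kHz.
75.8 kHz mod fs = 9 kHz.
9 kHz ≤ fs/2 = 16.7 kHz, appears at 9 kHz.
86.2 kHz mod fs = 19.4 kHz.
19.4 kHz > fs/2 = 16.7 kHz, folds to fs − 19.4 kHz = 14 kHz.
57.8 kHz mod fs = 24.4 kHz.
24.4 kHz > fs/2 = 16.7 kHz, folds to fs − 24.4 kHz = 9 kHz.
36.8 kHz mod fs = 3.4 kHz.
3.4 kHz ≤ fs/2 = 16.7 kHz, appears at 3.4 kHz.
77.4 kHz mod fs = 10.6 kHz.
10.6 kHz ≤ fs/2 = 16.7 kHz, appears at 10.6 kHz.
57.8 kHz and 75.8 kHz both map to 9 kHz.

57.8 kHz, 75.8 kHz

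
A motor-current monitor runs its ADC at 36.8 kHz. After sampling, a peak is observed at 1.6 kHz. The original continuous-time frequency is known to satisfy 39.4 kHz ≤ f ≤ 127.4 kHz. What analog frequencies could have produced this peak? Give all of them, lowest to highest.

Frequencies that alias to 1.6 kHz are k·fs ± 1.6 kHz for integer k ≥ 0.
k=0: 1.6 kHz.
k=1: 35.2 kHz, 38.4 kHz.
k=2: 72 kHz, 75.2 kHz.
k=3: 108.8 kHz, 112 kHz.
k=4: 145.6 kHz, 148.8 kHz.
Within [39.4 kHz, 127.4 kHz]: 72 kHz, 75.2 kHz, 108.8 kHz, 112 kHz.

72 kHz, 75.2 kHz, 108.8 kHz, 112 kHz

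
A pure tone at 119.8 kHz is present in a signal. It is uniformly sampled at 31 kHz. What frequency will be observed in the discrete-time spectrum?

4.2 kHz

119.8 kHz mod fs = 26.8 kHz.
26.8 kHz > fs/2 = 15.5 kHz, folds to fs − 26.8 kHz = 4.2 kHz.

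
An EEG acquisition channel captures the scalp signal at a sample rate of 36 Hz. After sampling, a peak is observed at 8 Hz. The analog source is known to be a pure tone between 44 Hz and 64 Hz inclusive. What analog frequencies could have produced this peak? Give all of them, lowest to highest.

44 Hz, 64 Hz

Frequencies that alias to 8 Hz are k·fs ± 8 Hz for integer k ≥ 0.
k=0: 8 Hz.
k=1: 28 Hz, 44 Hz.
k=2: 64 Hz, 80 Hz.
k=3: 100 Hz, 116 Hz.
Within [44 Hz, 64 Hz]: 44 Hz, 64 Hz.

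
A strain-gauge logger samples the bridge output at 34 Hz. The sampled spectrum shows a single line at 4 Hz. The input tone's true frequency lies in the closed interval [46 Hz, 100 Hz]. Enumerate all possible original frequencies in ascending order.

64 Hz, 72 Hz, 98 Hz

Frequencies that alias to 4 Hz are k·fs ± 4 Hz for integer k ≥ 0.
k=0: 4 Hz.
k=1: 30 Hz, 38 Hz.
k=2: 64 Hz, 72 Hz.
k=3: 98 Hz, 106 Hz.
k=4: 132 Hz, 140 Hz.
Within [46 Hz, 100 Hz]: 64 Hz, 72 Hz, 98 Hz.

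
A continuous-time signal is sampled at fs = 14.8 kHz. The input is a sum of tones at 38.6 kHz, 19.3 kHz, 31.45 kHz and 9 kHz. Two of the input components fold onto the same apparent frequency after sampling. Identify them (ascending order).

fs/2 = 7.4 kHz.
38.6 kHz mod fs = 9 kHz.
9 kHz > fs/2 = 7.4 kHz, folds to fs − 9 kHz = 5.8 kHz.
19.3 kHz mod fs = 4.5 kHz.
4.5 kHz ≤ fs/2 = 7.4 kHz, appears at 4.5 kHz.
31.45 kHz mod fs = 1.85 kHz.
1.85 kHz ≤ fs/2 = 7.4 kHz, appears at 1.85 kHz.
9 kHz > fs/2 = 7.4 kHz, folds to fs − 9 kHz = 5.8 kHz.
9 kHz and 38.6 kHz both map to 5.8 kHz.

9 kHz, 38.6 kHz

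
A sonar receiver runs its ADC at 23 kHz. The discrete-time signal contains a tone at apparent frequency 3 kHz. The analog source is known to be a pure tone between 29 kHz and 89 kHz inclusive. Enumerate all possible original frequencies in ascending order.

43 kHz, 49 kHz, 66 kHz, 72 kHz, 89 kHz

Frequencies that alias to 3 kHz are k·fs ± 3 kHz for integer k ≥ 0.
k=0: 3 kHz.
k=1: 20 kHz, 26 kHz.
k=2: 43 kHz, 49 kHz.
k=3: 66 kHz, 72 kHz.
k=4: 89 kHz, 95 kHz.
k=5: 112 kHz, 118 kHz.
Within [29 kHz, 89 kHz]: 43 kHz, 49 kHz, 66 kHz, 72 kHz, 89 kHz.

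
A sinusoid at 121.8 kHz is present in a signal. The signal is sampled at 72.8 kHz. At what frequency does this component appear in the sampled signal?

121.8 kHz mod fs = 49 kHz.
49 kHz > fs/2 = 36.4 kHz, folds to fs − 49 kHz = 23.8 kHz.

23.8 kHz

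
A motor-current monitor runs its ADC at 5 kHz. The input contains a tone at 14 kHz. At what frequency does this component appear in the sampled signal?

1 kHz

14 kHz mod fs = 4 kHz.
4 kHz > fs/2 = 2.5 kHz, folds to fs − 4 kHz = 1 kHz.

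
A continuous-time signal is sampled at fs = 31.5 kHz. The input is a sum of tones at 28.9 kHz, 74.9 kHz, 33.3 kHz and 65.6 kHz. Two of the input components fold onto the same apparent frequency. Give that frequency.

2.6 kHz

fs/2 = 15.75 kHz.
28.9 kHz > fs/2 = 15.75 kHz, folds to fs − 28.9 kHz = 2.6 kHz.
74.9 kHz mod fs = 11.9 kHz.
11.9 kHz ≤ fs/2 = 15.75 kHz, appears at 11.9 kHz.
33.3 kHz mod fs = 1.8 kHz.
1.8 kHz ≤ fs/2 = 15.75 kHz, appears at 1.8 kHz.
65.6 kHz mod fs = 2.6 kHz.
2.6 kHz ≤ fs/2 = 15.75 kHz, appears at 2.6 kHz.
28.9 kHz and 65.6 kHz both map to 2.6 kHz.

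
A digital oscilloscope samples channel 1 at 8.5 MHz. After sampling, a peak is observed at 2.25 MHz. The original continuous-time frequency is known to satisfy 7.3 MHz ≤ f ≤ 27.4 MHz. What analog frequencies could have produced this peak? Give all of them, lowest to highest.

Frequencies that alias to 2.25 MHz are k·fs ± 2.25 MHz for integer k ≥ 0.
k=0: 2.25 MHz.
k=1: 6.25 MHz, 10.75 MHz.
k=2: 14.75 MHz, 19.25 MHz.
k=3: 23.25 MHz, 27.75 MHz.
k=4: 31.75 MHz, 36.25 MHz.
Within [7.3 MHz, 27.4 MHz]: 10.75 MHz, 14.75 MHz, 19.25 MHz, 23.25 MHz.

10.75 MHz, 14.75 MHz, 19.25 MHz, 23.25 MHz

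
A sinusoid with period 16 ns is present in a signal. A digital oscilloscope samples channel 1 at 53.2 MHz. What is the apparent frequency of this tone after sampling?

T = 16 ns → f = 1/T = 62.5 MHz.
62.5 MHz mod fs = 9.3 MHz.
9.3 MHz ≤ fs/2 = 26.6 MHz, appears at 9.3 MHz.

9.3 MHz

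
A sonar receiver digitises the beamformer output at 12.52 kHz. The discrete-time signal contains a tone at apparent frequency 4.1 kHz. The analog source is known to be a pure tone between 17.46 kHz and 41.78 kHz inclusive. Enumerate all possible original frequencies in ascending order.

20.94 kHz, 29.14 kHz, 33.46 kHz, 41.66 kHz

Frequencies that alias to 4.1 kHz are k·fs ± 4.1 kHz for integer k ≥ 0.
k=0: 4.1 kHz.
k=1: 8.42 kHz, 16.62 kHz.
k=2: 20.94 kHz, 29.14 kHz.
k=3: 33.46 kHz, 41.66 kHz.
k=4: 45.98 kHz, 54.18 kHz.
Within [17.46 kHz, 41.78 kHz]: 20.94 kHz, 29.14 kHz, 33.46 kHz, 41.66 kHz.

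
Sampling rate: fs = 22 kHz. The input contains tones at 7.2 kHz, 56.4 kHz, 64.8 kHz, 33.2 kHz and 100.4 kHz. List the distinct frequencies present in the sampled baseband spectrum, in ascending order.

1.2 kHz, 7.2 kHz, 9.6 kHz, 10.8 kHz

fs/2 = 11 kHz.
7.2 kHz ≤ fs/2 = 11 kHz, passes unchanged.
56.4 kHz mod fs = 12.4 kHz.
12.4 kHz > fs/2 = 11 kHz, folds to fs − 12.4 kHz = 9.6 kHz.
64.8 kHz mod fs = 20.8 kHz.
20.8 kHz > fs/2 = 11 kHz, folds to fs − 20.8 kHz = 1.2 kHz.
33.2 kHz mod fs = 11.2 kHz.
11.2 kHz > fs/2 = 11 kHz, folds to fs − 11.2 kHz = 10.8 kHz.
100.4 kHz mod fs = 12.4 kHz.
12.4 kHz > fs/2 = 11 kHz, folds to fs − 12.4 kHz = 9.6 kHz.
Distinct values: {1.2 kHz, 7.2 kHz, 9.6 kHz, 10.8 kHz}.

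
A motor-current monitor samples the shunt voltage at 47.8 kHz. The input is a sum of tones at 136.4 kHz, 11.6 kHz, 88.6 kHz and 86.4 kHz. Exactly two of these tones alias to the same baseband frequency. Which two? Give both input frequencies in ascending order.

fs/2 = 23.9 kHz.
136.4 kHz mod fs = 40.8 kHz.
40.8 kHz > fs/2 = 23.9 kHz, folds to fs − 40.8 kHz = 7 kHz.
11.6 kHz ≤ fs/2 = 23.9 kHz, passes unchanged.
88.6 kHz mod fs = 40.8 kHz.
40.8 kHz > fs/2 = 23.9 kHz, folds to fs − 40.8 kHz = 7 kHz.
86.4 kHz mod fs = 38.6 kHz.
38.6 kHz > fs/2 = 23.9 kHz, folds to fs − 38.6 kHz = 9.2 kHz.
88.6 kHz and 136.4 kHz both map to 7 kHz.

88.6 kHz, 136.4 kHz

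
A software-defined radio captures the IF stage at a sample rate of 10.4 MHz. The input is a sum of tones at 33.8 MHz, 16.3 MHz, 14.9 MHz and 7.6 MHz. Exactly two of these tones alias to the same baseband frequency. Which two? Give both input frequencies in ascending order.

14.9 MHz, 16.3 MHz

fs/2 = 5.2 MHz.
33.8 MHz mod fs = 2.6 MHz.
2.6 MHz ≤ fs/2 = 5.2 MHz, appears at 2.6 MHz.
16.3 MHz mod fs = 5.9 MHz.
5.9 MHz > fs/2 = 5.2 MHz, folds to fs − 5.9 MHz = 4.5 MHz.
14.9 MHz mod fs = 4.5 MHz.
4.5 MHz ≤ fs/2 = 5.2 MHz, appears at 4.5 MHz.
7.6 MHz > fs/2 = 5.2 MHz, folds to fs − 7.6 MHz = 2.8 MHz.
14.9 MHz and 16.3 MHz both map to 4.5 MHz.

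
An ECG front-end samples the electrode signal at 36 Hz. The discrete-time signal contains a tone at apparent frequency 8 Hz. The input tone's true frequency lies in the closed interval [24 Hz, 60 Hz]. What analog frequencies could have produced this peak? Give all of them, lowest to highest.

Frequencies that alias to 8 Hz are k·fs ± 8 Hz for integer k ≥ 0.
k=0: 8 Hz.
k=1: 28 Hz, 44 Hz.
k=2: 64 Hz, 80 Hz.
Within [24 Hz, 60 Hz]: 28 Hz, 44 Hz.

28 Hz, 44 Hz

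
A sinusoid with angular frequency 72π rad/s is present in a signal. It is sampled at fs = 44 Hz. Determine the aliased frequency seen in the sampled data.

ω = 72π rad/s → f = ω/(2π) = 36 Hz.
36 Hz > fs/2 = 22 Hz, folds to fs − 36 Hz = 8 Hz.

8 Hz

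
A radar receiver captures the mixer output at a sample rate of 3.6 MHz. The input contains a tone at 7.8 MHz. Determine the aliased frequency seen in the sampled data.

7.8 MHz mod fs = 0.6 MHz.
0.6 MHz ≤ fs/2 = 1.8 MHz, appears at 0.6 MHz.

0.6 MHz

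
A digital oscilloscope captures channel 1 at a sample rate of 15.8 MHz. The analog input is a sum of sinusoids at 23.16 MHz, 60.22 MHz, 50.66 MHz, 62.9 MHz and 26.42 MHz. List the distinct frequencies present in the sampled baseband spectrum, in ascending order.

fs/2 = 7.9 MHz.
23.16 MHz mod fs = 7.36 MHz.
7.36 MHz ≤ fs/2 = 7.9 MHz, appears at 7.36 MHz.
60.22 MHz mod fs = 12.82 MHz.
12.82 MHz > fs/2 = 7.9 MHz, folds to fs − 12.82 MHz = 2.98 MHz.
50.66 MHz mod fs = 3.26 MHz.
3.26 MHz ≤ fs/2 = 7.9 MHz, appears at 3.26 MHz.
62.9 MHz mod fs = 15.5 MHz.
15.5 MHz > fs/2 = 7.9 MHz, folds to fs − 15.5 MHz = 0.3 MHz.
26.42 MHz mod fs = 10.62 MHz.
10.62 MHz > fs/2 = 7.9 MHz, folds to fs − 10.62 MHz = 5.18 MHz.
Distinct values: {0.3 MHz, 2.98 MHz, 3.26 MHz, 5.18 MHz, 7.36 MHz}.

0.3 MHz, 2.98 MHz, 3.26 MHz, 5.18 MHz, 7.36 MHz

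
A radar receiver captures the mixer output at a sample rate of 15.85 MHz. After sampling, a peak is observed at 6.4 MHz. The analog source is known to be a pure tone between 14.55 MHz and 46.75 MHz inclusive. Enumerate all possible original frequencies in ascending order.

Frequencies that alias to 6.4 MHz are k·fs ± 6.4 MHz for integer k ≥ 0.
k=0: 6.4 MHz.
k=1: 9.45 MHz, 22.25 MHz.
k=2: 25.3 MHz, 38.1 MHz.
k=3: 41.15 MHz, 53.95 MHz.
k=4: 57 MHz, 69.8 MHz.
Within [14.55 MHz, 46.75 MHz]: 22.25 MHz, 25.3 MHz, 38.1 MHz, 41.15 MHz.

22.25 MHz, 25.3 MHz, 38.1 MHz, 41.15 MHz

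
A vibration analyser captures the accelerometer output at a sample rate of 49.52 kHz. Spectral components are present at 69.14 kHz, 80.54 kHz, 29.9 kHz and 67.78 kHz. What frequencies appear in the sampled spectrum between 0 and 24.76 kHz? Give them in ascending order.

fs/2 = 24.76 kHz.
69.14 kHz mod fs = 19.62 kHz.
19.62 kHz ≤ fs/2 = 24.76 kHz, appears at 19.62 kHz.
80.54 kHz mod fs = 31.02 kHz.
31.02 kHz > fs/2 = 24.76 kHz, folds to fs − 31.02 kHz = 18.5 kHz.
29.9 kHz > fs/2 = 24.76 kHz, folds to fs − 29.9 kHz = 19.62 kHz.
67.78 kHz mod fs = 18.26 kHz.
18.26 kHz ≤ fs/2 = 24.76 kHz, appears at 18.26 kHz.
Distinct values: {18.26 kHz, 18.5 kHz, 19.62 kHz}.

18.26 kHz, 18.5 kHz, 19.62 kHz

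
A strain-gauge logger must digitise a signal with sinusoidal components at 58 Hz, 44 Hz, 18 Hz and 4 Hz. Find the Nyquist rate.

116 Hz

Highest-frequency component: 58 Hz.
Nyquist rate = 2 × 58 Hz = 116 Hz.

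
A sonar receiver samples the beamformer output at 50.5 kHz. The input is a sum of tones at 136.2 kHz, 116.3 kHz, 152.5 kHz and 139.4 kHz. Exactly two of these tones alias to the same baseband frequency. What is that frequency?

15.3 kHz

fs/2 = 25.25 kHz.
136.2 kHz mod fs = 35.2 kHz.
35.2 kHz > fs/2 = 25.25 kHz, folds to fs − 35.2 kHz = 15.3 kHz.
116.3 kHz mod fs = 15.3 kHz.
15.3 kHz ≤ fs/2 = 25.25 kHz, appears at 15.3 kHz.
152.5 kHz mod fs = 1 kHz.
1 kHz ≤ fs/2 = 25.25 kHz, appears at 1 kHz.
139.4 kHz mod fs = 38.4 kHz.
38.4 kHz > fs/2 = 25.25 kHz, folds to fs − 38.4 kHz = 12.1 kHz.
116.3 kHz and 136.2 kHz both map to 15.3 kHz.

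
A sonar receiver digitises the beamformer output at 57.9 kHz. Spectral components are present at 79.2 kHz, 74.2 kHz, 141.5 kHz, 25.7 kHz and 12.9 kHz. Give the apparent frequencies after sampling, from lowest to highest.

fs/2 = 28.95 kHz.
79.2 kHz mod fs = 21.3 kHz.
21.3 kHz ≤ fs/2 = 28.95 kHz, appears at 21.3 kHz.
74.2 kHz mod fs = 16.3 kHz.
16.3 kHz ≤ fs/2 = 28.95 kHz, appears at 16.3 kHz.
141.5 kHz mod fs = 25.7 kHz.
25.7 kHz ≤ fs/2 = 28.95 kHz, appears at 25.7 kHz.
25.7 kHz ≤ fs/2 = 28.95 kHz, passes unchanged.
12.9 kHz ≤ fs/2 = 28.95 kHz, passes unchanged.
Distinct values: {12.9 kHz, 16.3 kHz, 21.3 kHz, 25.7 kHz}.

12.9 kHz, 16.3 kHz, 21.3 kHz, 25.7 kHz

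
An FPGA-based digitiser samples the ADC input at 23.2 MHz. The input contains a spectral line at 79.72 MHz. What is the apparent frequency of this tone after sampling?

10.12 MHz

79.72 MHz mod fs = 10.12 MHz.
10.12 MHz ≤ fs/2 = 11.6 MHz, appears at 10.12 MHz.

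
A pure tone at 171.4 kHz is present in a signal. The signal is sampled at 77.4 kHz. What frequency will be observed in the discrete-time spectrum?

171.4 kHz mod fs = 16.6 kHz.
16.6 kHz ≤ fs/2 = 38.7 kHz, appears at 16.6 kHz.

16.6 kHz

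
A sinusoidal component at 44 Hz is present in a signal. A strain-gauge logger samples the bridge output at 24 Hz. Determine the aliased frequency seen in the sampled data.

4 Hz

44 Hz mod fs = 20 Hz.
20 Hz > fs/2 = 12 Hz, folds to fs − 20 Hz = 4 Hz.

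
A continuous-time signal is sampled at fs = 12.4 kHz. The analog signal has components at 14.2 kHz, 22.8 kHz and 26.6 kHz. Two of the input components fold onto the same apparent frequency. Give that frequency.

fs/2 = 6.2 kHz.
14.2 kHz mod fs = 1.8 kHz.
1.8 kHz ≤ fs/2 = 6.2 kHz, appears at 1.8 kHz.
22.8 kHz mod fs = 10.4 kHz.
10.4 kHz > fs/2 = 6.2 kHz, folds to fs − 10.4 kHz = 2 kHz.
26.6 kHz mod fs = 1.8 kHz.
1.8 kHz ≤ fs/2 = 6.2 kHz, appears at 1.8 kHz.
14.2 kHz and 26.6 kHz both map to 1.8 kHz.

1.8 kHz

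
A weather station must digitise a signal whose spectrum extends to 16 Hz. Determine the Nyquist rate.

Nyquist rate = 2 × 16 Hz = 32 Hz.

32 Hz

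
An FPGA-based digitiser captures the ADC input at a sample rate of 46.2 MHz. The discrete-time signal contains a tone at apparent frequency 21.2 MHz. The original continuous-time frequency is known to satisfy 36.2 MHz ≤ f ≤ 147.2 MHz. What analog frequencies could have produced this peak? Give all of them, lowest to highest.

Frequencies that alias to 21.2 MHz are k·fs ± 21.2 MHz for integer k ≥ 0.
k=0: 21.2 MHz.
k=1: 25 MHz, 67.4 MHz.
k=2: 71.2 MHz, 113.6 MHz.
k=3: 117.4 MHz, 159.8 MHz.
k=4: 163.6 MHz, 206 MHz.
Within [36.2 MHz, 147.2 MHz]: 67.4 MHz, 71.2 MHz, 113.6 MHz, 117.4 MHz.

67.4 MHz, 71.2 MHz, 113.6 MHz, 117.4 MHz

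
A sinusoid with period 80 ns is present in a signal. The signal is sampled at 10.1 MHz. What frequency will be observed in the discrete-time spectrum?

2.4 MHz

T = 80 ns → f = 1/T = 12.5 MHz.
12.5 MHz mod fs = 2.4 MHz.
2.4 MHz ≤ fs/2 = 5.05 MHz, appears at 2.4 MHz.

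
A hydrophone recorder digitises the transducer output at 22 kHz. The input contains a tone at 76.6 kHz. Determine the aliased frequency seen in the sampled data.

10.6 kHz

76.6 kHz mod fs = 10.6 kHz.
10.6 kHz ≤ fs/2 = 11 kHz, appears at 10.6 kHz.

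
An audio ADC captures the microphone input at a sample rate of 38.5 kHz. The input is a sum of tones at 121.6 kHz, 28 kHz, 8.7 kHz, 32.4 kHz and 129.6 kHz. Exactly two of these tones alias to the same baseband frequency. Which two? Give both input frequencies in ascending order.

fs/2 = 19.25 kHz.
121.6 kHz mod fs = 6.1 kHz.
6.1 kHz ≤ fs/2 = 19.25 kHz, appears at 6.1 kHz.
28 kHz > fs/2 = 19.25 kHz, folds to fs − 28 kHz = 10.5 kHz.
8.7 kHz ≤ fs/2 = 19.25 kHz, passes unchanged.
32.4 kHz > fs/2 = 19.25 kHz, folds to fs − 32.4 kHz = 6.1 kHz.
129.6 kHz mod fs = 14.1 kHz.
14.1 kHz ≤ fs/2 = 19.25 kHz, appears at 14.1 kHz.
32.4 kHz and 121.6 kHz both map to 6.1 kHz.

32.4 kHz, 121.6 kHz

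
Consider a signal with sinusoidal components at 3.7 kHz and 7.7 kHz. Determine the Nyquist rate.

15.4 kHz

Highest-frequency component: 7.7 kHz.
Nyquist rate = 2 × 7.7 kHz = 15.4 kHz.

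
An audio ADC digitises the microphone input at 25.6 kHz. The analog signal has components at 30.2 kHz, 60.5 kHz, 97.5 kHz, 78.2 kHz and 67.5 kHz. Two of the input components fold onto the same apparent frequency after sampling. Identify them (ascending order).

60.5 kHz, 67.5 kHz

fs/2 = 12.8 kHz.
30.2 kHz mod fs = 4.6 kHz.
4.6 kHz ≤ fs/2 = 12.8 kHz, appears at 4.6 kHz.
60.5 kHz mod fs = 9.3 kHz.
9.3 kHz ≤ fs/2 = 12.8 kHz, appears at 9.3 kHz.
97.5 kHz mod fs = 20.7 kHz.
20.7 kHz > fs/2 = 12.8 kHz, folds to fs − 20.7 kHz = 4.9 kHz.
78.2 kHz mod fs = 1.4 kHz.
1.4 kHz ≤ fs/2 = 12.8 kHz, appears at 1.4 kHz.
67.5 kHz mod fs = 16.3 kHz.
16.3 kHz > fs/2 = 12.8 kHz, folds to fs − 16.3 kHz = 9.3 kHz.
60.5 kHz and 67.5 kHz both map to 9.3 kHz.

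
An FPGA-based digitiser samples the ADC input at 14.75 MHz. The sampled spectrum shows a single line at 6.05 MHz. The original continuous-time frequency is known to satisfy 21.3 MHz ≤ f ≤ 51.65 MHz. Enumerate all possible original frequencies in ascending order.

23.45 MHz, 35.55 MHz, 38.2 MHz, 50.3 MHz

Frequencies that alias to 6.05 MHz are k·fs ± 6.05 MHz for integer k ≥ 0.
k=0: 6.05 MHz.
k=1: 8.7 MHz, 20.8 MHz.
k=2: 23.45 MHz, 35.55 MHz.
k=3: 38.2 MHz, 50.3 MHz.
k=4: 52.95 MHz, 65.05 MHz.
Within [21.3 MHz, 51.65 MHz]: 23.45 MHz, 35.55 MHz, 38.2 MHz, 50.3 MHz.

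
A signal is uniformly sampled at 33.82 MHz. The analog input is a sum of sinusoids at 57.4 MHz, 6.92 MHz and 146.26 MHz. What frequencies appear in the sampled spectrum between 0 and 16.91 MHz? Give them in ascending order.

6.92 MHz, 10.24 MHz, 10.98 MHz

fs/2 = 16.91 MHz.
57.4 MHz mod fs = 23.58 MHz.
23.58 MHz > fs/2 = 16.91 MHz, folds to fs − 23.58 MHz = 10.24 MHz.
6.92 MHz ≤ fs/2 = 16.91 MHz, passes unchanged.
146.26 MHz mod fs = 10.98 MHz.
10.98 MHz ≤ fs/2 = 16.91 MHz, appears at 10.98 MHz.
Distinct values: {6.92 MHz, 10.24 MHz, 10.98 MHz}.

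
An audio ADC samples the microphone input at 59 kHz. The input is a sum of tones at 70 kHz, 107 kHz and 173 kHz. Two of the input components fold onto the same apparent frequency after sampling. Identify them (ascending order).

70 kHz, 107 kHz

fs/2 = 29.5 kHz.
70 kHz mod fs = 11 kHz.
11 kHz ≤ fs/2 = 29.5 kHz, appears at 11 kHz.
107 kHz mod fs = 48 kHz.
48 kHz > fs/2 = 29.5 kHz, folds to fs − 48 kHz = 11 kHz.
173 kHz mod fs = 55 kHz.
55 kHz > fs/2 = 29.5 kHz, folds to fs − 55 kHz = 4 kHz.
70 kHz and 107 kHz both map to 11 kHz.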